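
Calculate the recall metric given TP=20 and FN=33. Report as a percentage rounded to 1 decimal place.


Recall = TP / (TP + FN) * 100
= 20 / (20 + 33)
= 20 / 53
= 0.3774
= 37.7%

37.7


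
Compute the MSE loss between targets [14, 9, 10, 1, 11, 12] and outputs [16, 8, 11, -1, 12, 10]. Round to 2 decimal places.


Differences: [-2, 1, -1, 2, -1, 2]
Squared errors: [4, 1, 1, 4, 1, 4]
Sum of squared errors = 15
MSE = 15 / 6 = 2.50

2.50


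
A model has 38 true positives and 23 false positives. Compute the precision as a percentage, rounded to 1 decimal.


Precision = TP / (TP + FP) * 100
= 38 / (38 + 23)
= 38 / 61
= 0.623
= 62.3%

62.3


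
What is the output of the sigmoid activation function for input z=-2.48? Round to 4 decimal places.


sigmoid(z) = 1 / (1 + exp(-z))
exp(-(-2.48)) = exp(2.48) = 11.9413
1 + 11.9413 = 12.9413
1 / 12.9413 = 0.0773

0.0773


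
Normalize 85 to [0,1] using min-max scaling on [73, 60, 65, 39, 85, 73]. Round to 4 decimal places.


Min = 39, Max = 85
Range = 85 - 39 = 46
Scaled = (x - min) / (max - min)
= (85 - 39) / 46
= 46 / 46
= 1.0000

1.0000


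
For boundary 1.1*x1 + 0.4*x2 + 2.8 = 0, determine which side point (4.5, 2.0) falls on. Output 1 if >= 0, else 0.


Compute 1.1 * 4.5 + 0.4 * 2.0 + 2.8
= 4.95 + 0.8 + 2.8
= 8.55
Since 8.55 >= 0, the point is on the positive side.

1


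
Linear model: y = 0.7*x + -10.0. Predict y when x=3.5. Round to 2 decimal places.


y = 0.7 * 3.5 + (-10.0)
= 2.45 + (-10.0)
= -7.55

-7.55


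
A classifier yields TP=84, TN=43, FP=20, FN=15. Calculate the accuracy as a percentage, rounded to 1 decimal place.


Accuracy = (TP + TN) / (TP + TN + FP + FN) * 100
= (84 + 43) / (84 + 43 + 20 + 15)
= 127 / 162
= 0.784
= 78.4%

78.4


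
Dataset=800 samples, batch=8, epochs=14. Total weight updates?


Iterations per epoch = 800 / 8 = 100
Total updates = iterations_per_epoch * epochs
= 100 * 14
= 1400

1400


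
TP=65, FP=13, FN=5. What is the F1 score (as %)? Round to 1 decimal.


Precision = TP / (TP + FP) = 65 / 78 = 0.8333
Recall = TP / (TP + FN) = 65 / 70 = 0.9286
F1 = 2 * P * R / (P + R)
= 2 * 0.8333 * 0.9286 / (0.8333 + 0.9286)
= 1.5476 / 1.7619
= 0.8784
As percentage: 87.8%

87.8


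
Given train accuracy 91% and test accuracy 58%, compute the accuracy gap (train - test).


Gap = train_accuracy - test_accuracy
= 91 - 58
= 33%
This large gap strongly indicates overfitting.

33


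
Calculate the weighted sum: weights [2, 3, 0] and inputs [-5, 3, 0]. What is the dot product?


Element-wise products:
2 * -5 = -10
3 * 3 = 9
0 * 0 = 0
Sum = -10 + 9 + 0
= -1

-1


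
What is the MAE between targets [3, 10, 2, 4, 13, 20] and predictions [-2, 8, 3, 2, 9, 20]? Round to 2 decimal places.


Absolute errors: [5, 2, 1, 2, 4, 0]
Sum of absolute errors = 14
MAE = 14 / 6 = 2.33

2.33


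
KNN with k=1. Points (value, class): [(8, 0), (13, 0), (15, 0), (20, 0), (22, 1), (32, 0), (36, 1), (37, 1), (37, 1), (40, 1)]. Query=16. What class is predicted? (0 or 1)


Distances from query 16:
Point 15 (class 0): distance = 1
K=1 nearest neighbors: classes = [0]
Votes for class 1: 0 / 1
Majority vote => class 0

0


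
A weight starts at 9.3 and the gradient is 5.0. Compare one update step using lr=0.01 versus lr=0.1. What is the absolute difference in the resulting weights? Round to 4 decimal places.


With lr=0.01: w_new = 9.3 - 0.01 * 5.0 = 9.25
With lr=0.1: w_new = 9.3 - 0.1 * 5.0 = 8.8
Absolute difference = |9.25 - 8.8|
= 0.4500

0.4500


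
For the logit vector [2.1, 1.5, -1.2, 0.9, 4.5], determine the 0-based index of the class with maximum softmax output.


Softmax is a monotonic transformation, so it preserves the argmax.
We need to find the index of the maximum logit.
Index 0: 2.1
Index 1: 1.5
Index 2: -1.2
Index 3: 0.9
Index 4: 4.5
Maximum logit = 4.5 at index 4

4


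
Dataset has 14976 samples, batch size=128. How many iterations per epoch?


Iterations per epoch = dataset_size / batch_size
= 14976 / 128
= 117

117


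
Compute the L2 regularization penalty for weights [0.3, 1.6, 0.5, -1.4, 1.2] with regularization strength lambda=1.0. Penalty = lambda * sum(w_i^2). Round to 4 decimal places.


Squaring each weight:
0.3^2 = 0.09
1.6^2 = 2.56
0.5^2 = 0.25
(-1.4)^2 = 1.96
1.2^2 = 1.44
Sum of squares = 6.3
Penalty = 1.0 * 6.3 = 6.3000

6.3000


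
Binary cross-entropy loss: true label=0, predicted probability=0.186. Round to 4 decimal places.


For y=0: Loss = -log(1-p)
= -log(1 - 0.186)
= -log(0.814)
= -(-0.2058)
= 0.2058

0.2058


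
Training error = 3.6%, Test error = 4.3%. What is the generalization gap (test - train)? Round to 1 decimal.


Generalization gap = test_error - train_error
= 4.3 - 3.6
= 0.7%
A small gap suggests good generalization.

0.7


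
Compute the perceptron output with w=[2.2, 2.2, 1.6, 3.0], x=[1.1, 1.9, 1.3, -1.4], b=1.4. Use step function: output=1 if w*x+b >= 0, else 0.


z = w . x + b
= 2.2*1.1 + 2.2*1.9 + 1.6*1.3 + 3.0*-1.4 + 1.4
= 2.42 + 4.18 + 2.08 + -4.2 + 1.4
= 4.48 + 1.4
= 5.88
Since z = 5.88 >= 0, output = 1

1


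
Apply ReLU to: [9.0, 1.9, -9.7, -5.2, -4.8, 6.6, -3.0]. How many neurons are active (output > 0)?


ReLU(x) = max(0, x) for each element:
ReLU(9.0) = 9.0
ReLU(1.9) = 1.9
ReLU(-9.7) = 0
ReLU(-5.2) = 0
ReLU(-4.8) = 0
ReLU(6.6) = 6.6
ReLU(-3.0) = 0
Active neurons (>0): 3

3


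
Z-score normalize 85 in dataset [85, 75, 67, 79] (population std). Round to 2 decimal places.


Mean = (85 + 75 + 67 + 79) / 4 = 76.5
Variance = sum((x_i - mean)^2) / n = 42.75
Std = sqrt(42.75) = 6.5383
Z = (x - mean) / std
= (85 - 76.5) / 6.5383
= 8.5 / 6.5383
= 1.30

1.30


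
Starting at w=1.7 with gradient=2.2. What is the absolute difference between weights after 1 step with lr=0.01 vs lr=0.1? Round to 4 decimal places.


With lr=0.01: w_new = 1.7 - 0.01 * 2.2 = 1.678
With lr=0.1: w_new = 1.7 - 0.1 * 2.2 = 1.48
Absolute difference = |1.678 - 1.48|
= 0.1980

0.1980


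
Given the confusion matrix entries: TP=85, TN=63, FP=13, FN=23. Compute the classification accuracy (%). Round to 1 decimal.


Accuracy = (TP + TN) / (TP + TN + FP + FN) * 100
= (85 + 63) / (85 + 63 + 13 + 23)
= 148 / 184
= 0.8043
= 80.4%

80.4


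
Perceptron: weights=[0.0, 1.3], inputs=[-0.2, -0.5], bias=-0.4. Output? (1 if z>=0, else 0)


z = w . x + b
= 0.0*-0.2 + 1.3*-0.5 + -0.4
= -0.0 + -0.65 + -0.4
= -0.65 + -0.4
= -1.05
Since z = -1.05 < 0, output = 0

0


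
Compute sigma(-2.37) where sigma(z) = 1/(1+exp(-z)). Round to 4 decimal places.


sigmoid(z) = 1 / (1 + exp(-z))
exp(-(-2.37)) = exp(2.37) = 10.6974
1 + 10.6974 = 11.6974
1 / 11.6974 = 0.0855

0.0855


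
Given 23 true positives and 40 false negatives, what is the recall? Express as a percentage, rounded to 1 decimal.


Recall = TP / (TP + FN) * 100
= 23 / (23 + 40)
= 23 / 63
= 0.3651
= 36.5%

36.5


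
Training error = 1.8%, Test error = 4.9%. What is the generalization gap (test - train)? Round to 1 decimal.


Generalization gap = test_error - train_error
= 4.9 - 1.8
= 3.1%
A moderate gap.

3.1


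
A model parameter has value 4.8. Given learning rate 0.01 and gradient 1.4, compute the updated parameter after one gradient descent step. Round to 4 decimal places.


w_new = w_old - lr * gradient
= 4.8 - 0.01 * 1.4
= 4.8 - (0.014)
= 4.7860

4.7860


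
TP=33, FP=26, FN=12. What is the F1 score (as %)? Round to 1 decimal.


Precision = TP / (TP + FP) = 33 / 59 = 0.5593
Recall = TP / (TP + FN) = 33 / 45 = 0.7333
F1 = 2 * P * R / (P + R)
= 2 * 0.5593 * 0.7333 / (0.5593 + 0.7333)
= 0.8203 / 1.2927
= 0.6346
As percentage: 63.5%

63.5


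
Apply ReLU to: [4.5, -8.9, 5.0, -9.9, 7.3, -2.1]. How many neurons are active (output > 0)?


ReLU(x) = max(0, x) for each element:
ReLU(4.5) = 4.5
ReLU(-8.9) = 0
ReLU(5.0) = 5.0
ReLU(-9.9) = 0
ReLU(7.3) = 7.3
ReLU(-2.1) = 0
Active neurons (>0): 3

3


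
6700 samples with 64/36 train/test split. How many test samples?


Train samples = 6700 * 64% = 4288
Test samples = 6700 - 4288
= 2412

2412


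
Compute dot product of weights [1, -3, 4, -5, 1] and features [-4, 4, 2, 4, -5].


Element-wise products:
1 * -4 = -4
-3 * 4 = -12
4 * 2 = 8
-5 * 4 = -20
1 * -5 = -5
Sum = -4 + -12 + 8 + -20 + -5
= -33

-33


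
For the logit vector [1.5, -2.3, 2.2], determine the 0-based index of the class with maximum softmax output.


Softmax is a monotonic transformation, so it preserves the argmax.
We need to find the index of the maximum logit.
Index 0: 1.5
Index 1: -2.3
Index 2: 2.2
Maximum logit = 2.2 at index 2

2


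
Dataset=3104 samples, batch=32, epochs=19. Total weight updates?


Iterations per epoch = 3104 / 32 = 97
Total updates = iterations_per_epoch * epochs
= 97 * 19
= 1843

1843


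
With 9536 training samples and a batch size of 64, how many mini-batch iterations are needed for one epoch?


Iterations per epoch = dataset_size / batch_size
= 9536 / 64
= 149

149


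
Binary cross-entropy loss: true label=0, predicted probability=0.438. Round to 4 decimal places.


For y=0: Loss = -log(1-p)
= -log(1 - 0.438)
= -log(0.562)
= -(-0.5763)
= 0.5763

0.5763


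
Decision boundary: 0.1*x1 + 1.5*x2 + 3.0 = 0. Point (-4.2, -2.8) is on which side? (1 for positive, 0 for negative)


Compute 0.1 * -4.2 + 1.5 * -2.8 + 3.0
= -0.42 + -4.2 + 3.0
= -1.62
Since -1.62 < 0, the point is on the negative side.

0


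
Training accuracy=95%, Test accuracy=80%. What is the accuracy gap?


Gap = train_accuracy - test_accuracy
= 95 - 80
= 15%
This gap suggests the model is overfitting.

15


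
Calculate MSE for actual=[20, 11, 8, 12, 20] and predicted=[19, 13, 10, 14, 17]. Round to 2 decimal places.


Differences: [1, -2, -2, -2, 3]
Squared errors: [1, 4, 4, 4, 9]
Sum of squared errors = 22
MSE = 22 / 5 = 4.40

4.40


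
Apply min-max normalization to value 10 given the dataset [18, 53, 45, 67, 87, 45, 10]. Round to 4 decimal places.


Min = 10, Max = 87
Range = 87 - 10 = 77
Scaled = (x - min) / (max - min)
= (10 - 10) / 77
= 0 / 77
= 0.0000

0.0000


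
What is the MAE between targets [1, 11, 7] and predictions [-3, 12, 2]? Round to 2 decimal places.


Absolute errors: [4, 1, 5]
Sum of absolute errors = 10
MAE = 10 / 3 = 3.33

3.33


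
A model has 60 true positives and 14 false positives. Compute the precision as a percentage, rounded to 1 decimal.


Precision = TP / (TP + FP) * 100
= 60 / (60 + 14)
= 60 / 74
= 0.8108
= 81.1%

81.1


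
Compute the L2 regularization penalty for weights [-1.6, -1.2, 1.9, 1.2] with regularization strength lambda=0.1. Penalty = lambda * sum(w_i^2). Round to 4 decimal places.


Squaring each weight:
(-1.6)^2 = 2.56
(-1.2)^2 = 1.44
1.9^2 = 3.61
1.2^2 = 1.44
Sum of squares = 9.05
Penalty = 0.1 * 9.05 = 0.9050

0.9050


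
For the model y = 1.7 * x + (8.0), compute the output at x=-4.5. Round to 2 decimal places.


y = 1.7 * -4.5 + (8.0)
= -7.65 + (8.0)
= 0.35

0.35


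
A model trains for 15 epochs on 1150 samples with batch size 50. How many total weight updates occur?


Iterations per epoch = 1150 / 50 = 23
Total updates = iterations_per_epoch * epochs
= 23 * 15
= 345

345


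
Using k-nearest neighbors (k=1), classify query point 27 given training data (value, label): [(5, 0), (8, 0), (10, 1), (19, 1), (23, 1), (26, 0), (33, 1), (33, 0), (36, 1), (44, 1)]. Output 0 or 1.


Distances from query 27:
Point 26 (class 0): distance = 1
K=1 nearest neighbors: classes = [0]
Votes for class 1: 0 / 1
Majority vote => class 0

0


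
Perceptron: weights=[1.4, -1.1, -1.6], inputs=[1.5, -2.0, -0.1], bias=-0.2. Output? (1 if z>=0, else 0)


z = w . x + b
= 1.4*1.5 + -1.1*-2.0 + -1.6*-0.1 + -0.2
= 2.1 + 2.2 + 0.16 + -0.2
= 4.46 + -0.2
= 4.26
Since z = 4.26 >= 0, output = 1

1


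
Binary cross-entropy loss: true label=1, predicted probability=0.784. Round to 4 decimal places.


For y=1: Loss = -log(p)
= -log(0.784)
= -(-0.2433)
= 0.2433

0.2433


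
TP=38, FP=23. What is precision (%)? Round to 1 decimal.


Precision = TP / (TP + FP) * 100
= 38 / (38 + 23)
= 38 / 61
= 0.623
= 62.3%

62.3


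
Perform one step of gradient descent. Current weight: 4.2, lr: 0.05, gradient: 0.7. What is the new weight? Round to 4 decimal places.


w_new = w_old - lr * gradient
= 4.2 - 0.05 * 0.7
= 4.2 - (0.035)
= 4.1650

4.1650


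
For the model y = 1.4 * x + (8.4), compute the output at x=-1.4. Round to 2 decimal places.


y = 1.4 * -1.4 + (8.4)
= -1.96 + (8.4)
= 6.44

6.44


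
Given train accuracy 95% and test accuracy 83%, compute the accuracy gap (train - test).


Gap = train_accuracy - test_accuracy
= 95 - 83
= 12%
This gap suggests the model is overfitting.

12


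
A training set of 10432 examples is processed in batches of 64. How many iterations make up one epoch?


Iterations per epoch = dataset_size / batch_size
= 10432 / 64
= 163

163


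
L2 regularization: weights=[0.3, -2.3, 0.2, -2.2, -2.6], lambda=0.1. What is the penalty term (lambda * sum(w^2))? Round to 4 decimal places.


Squaring each weight:
0.3^2 = 0.09
(-2.3)^2 = 5.29
0.2^2 = 0.04
(-2.2)^2 = 4.84
(-2.6)^2 = 6.76
Sum of squares = 17.02
Penalty = 0.1 * 17.02 = 1.7020

1.7020


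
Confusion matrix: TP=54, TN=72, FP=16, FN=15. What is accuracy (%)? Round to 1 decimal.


Accuracy = (TP + TN) / (TP + TN + FP + FN) * 100
= (54 + 72) / (54 + 72 + 16 + 15)
= 126 / 157
= 0.8025
= 80.3%

80.3


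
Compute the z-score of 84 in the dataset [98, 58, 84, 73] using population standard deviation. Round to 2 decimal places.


Mean = (98 + 58 + 84 + 73) / 4 = 78.25
Variance = sum((x_i - mean)^2) / n = 215.1875
Std = sqrt(215.1875) = 14.6693
Z = (x - mean) / std
= (84 - 78.25) / 14.6693
= 5.75 / 14.6693
= 0.39

0.39


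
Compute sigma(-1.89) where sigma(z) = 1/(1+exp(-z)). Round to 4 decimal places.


sigmoid(z) = 1 / (1 + exp(-z))
exp(-(-1.89)) = exp(1.89) = 6.6194
1 + 6.6194 = 7.6194
1 / 7.6194 = 0.1312

0.1312


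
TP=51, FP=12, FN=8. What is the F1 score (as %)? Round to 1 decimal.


Precision = TP / (TP + FP) = 51 / 63 = 0.8095
Recall = TP / (TP + FN) = 51 / 59 = 0.8644
F1 = 2 * P * R / (P + R)
= 2 * 0.8095 * 0.8644 / (0.8095 + 0.8644)
= 1.3995 / 1.6739
= 0.8361
As percentage: 83.6%

83.6


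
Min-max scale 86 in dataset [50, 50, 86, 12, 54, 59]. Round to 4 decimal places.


Min = 12, Max = 86
Range = 86 - 12 = 74
Scaled = (x - min) / (max - min)
= (86 - 12) / 74
= 74 / 74
= 1.0000

1.0000


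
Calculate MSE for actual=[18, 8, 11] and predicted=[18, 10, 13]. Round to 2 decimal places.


Differences: [0, -2, -2]
Squared errors: [0, 4, 4]
Sum of squared errors = 8
MSE = 8 / 3 = 2.67

2.67


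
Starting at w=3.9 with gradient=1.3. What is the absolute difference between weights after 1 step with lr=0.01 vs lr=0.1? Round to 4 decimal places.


With lr=0.01: w_new = 3.9 - 0.01 * 1.3 = 3.887
With lr=0.1: w_new = 3.9 - 0.1 * 1.3 = 3.77
Absolute difference = |3.887 - 3.77|
= 0.1170

0.1170


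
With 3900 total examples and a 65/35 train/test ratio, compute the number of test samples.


Train samples = 3900 * 65% = 2535
Test samples = 3900 - 2535
= 1365

1365


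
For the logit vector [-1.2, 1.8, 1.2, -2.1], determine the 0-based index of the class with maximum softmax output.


Softmax is a monotonic transformation, so it preserves the argmax.
We need to find the index of the maximum logit.
Index 0: -1.2
Index 1: 1.8
Index 2: 1.2
Index 3: -2.1
Maximum logit = 1.8 at index 1

1


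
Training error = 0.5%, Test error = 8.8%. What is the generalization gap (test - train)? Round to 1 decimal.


Generalization gap = test_error - train_error
= 8.8 - 0.5
= 8.3%
A moderate gap.

8.3


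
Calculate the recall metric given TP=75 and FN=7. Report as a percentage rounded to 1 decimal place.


Recall = TP / (TP + FN) * 100
= 75 / (75 + 7)
= 75 / 82
= 0.9146
= 91.5%

91.5


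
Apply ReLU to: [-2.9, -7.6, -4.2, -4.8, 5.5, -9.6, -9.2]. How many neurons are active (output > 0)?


ReLU(x) = max(0, x) for each element:
ReLU(-2.9) = 0
ReLU(-7.6) = 0
ReLU(-4.2) = 0
ReLU(-4.8) = 0
ReLU(5.5) = 5.5
ReLU(-9.6) = 0
ReLU(-9.2) = 0
Active neurons (>0): 1

1


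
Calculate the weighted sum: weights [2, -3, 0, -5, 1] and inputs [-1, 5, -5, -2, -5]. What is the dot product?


Element-wise products:
2 * -1 = -2
-3 * 5 = -15
0 * -5 = 0
-5 * -2 = 10
1 * -5 = -5
Sum = -2 + -15 + 0 + 10 + -5
= -12

-12


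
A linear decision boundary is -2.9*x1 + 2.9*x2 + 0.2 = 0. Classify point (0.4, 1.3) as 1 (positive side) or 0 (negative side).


Compute -2.9 * 0.4 + 2.9 * 1.3 + 0.2
= -1.16 + 3.77 + 0.2
= 2.81
Since 2.81 >= 0, the point is on the positive side.

1


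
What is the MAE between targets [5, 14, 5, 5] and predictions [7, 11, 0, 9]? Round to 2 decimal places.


Absolute errors: [2, 3, 5, 4]
Sum of absolute errors = 14
MAE = 14 / 4 = 3.50

3.50


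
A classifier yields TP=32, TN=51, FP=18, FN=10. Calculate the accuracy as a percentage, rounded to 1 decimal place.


Accuracy = (TP + TN) / (TP + TN + FP + FN) * 100
= (32 + 51) / (32 + 51 + 18 + 10)
= 83 / 111
= 0.7477
= 74.8%

74.8


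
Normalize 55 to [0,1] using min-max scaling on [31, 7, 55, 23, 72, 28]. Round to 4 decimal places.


Min = 7, Max = 72
Range = 72 - 7 = 65
Scaled = (x - min) / (max - min)
= (55 - 7) / 65
= 48 / 65
= 0.7385

0.7385


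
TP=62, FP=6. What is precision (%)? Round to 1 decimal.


Precision = TP / (TP + FP) * 100
= 62 / (62 + 6)
= 62 / 68
= 0.9118
= 91.2%

91.2


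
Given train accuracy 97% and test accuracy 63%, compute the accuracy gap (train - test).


Gap = train_accuracy - test_accuracy
= 97 - 63
= 34%
This large gap strongly indicates overfitting.

34


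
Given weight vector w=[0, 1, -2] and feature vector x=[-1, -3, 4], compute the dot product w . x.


Element-wise products:
0 * -1 = 0
1 * -3 = -3
-2 * 4 = -8
Sum = 0 + -3 + -8
= -11

-11


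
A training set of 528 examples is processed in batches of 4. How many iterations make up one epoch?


Iterations per epoch = dataset_size / batch_size
= 528 / 4
= 132

132


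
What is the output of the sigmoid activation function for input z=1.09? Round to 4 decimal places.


sigmoid(z) = 1 / (1 + exp(-z))
exp(-(1.09)) = exp(-1.09) = 0.3362
1 + 0.3362 = 1.3362
1 / 1.3362 = 0.7484

0.7484


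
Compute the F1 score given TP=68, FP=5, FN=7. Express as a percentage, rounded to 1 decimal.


Precision = TP / (TP + FP) = 68 / 73 = 0.9315
Recall = TP / (TP + FN) = 68 / 75 = 0.9067
F1 = 2 * P * R / (P + R)
= 2 * 0.9315 * 0.9067 / (0.9315 + 0.9067)
= 1.6891 / 1.8382
= 0.9189
As percentage: 91.9%

91.9


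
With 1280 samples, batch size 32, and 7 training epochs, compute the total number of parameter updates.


Iterations per epoch = 1280 / 32 = 40
Total updates = iterations_per_epoch * epochs
= 40 * 7
= 280

280


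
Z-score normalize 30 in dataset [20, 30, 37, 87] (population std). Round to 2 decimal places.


Mean = (20 + 30 + 37 + 87) / 4 = 43.5
Variance = sum((x_i - mean)^2) / n = 667.25
Std = sqrt(667.25) = 25.8312
Z = (x - mean) / std
= (30 - 43.5) / 25.8312
= -13.5 / 25.8312
= -0.52

-0.52


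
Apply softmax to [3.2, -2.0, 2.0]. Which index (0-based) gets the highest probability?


Softmax is a monotonic transformation, so it preserves the argmax.
We need to find the index of the maximum logit.
Index 0: 3.2
Index 1: -2.0
Index 2: 2.0
Maximum logit = 3.2 at index 0

0


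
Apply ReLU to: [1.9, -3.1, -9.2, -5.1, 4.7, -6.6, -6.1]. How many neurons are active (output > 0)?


ReLU(x) = max(0, x) for each element:
ReLU(1.9) = 1.9
ReLU(-3.1) = 0
ReLU(-9.2) = 0
ReLU(-5.1) = 0
ReLU(4.7) = 4.7
ReLU(-6.6) = 0
ReLU(-6.1) = 0
Active neurons (>0): 2

2


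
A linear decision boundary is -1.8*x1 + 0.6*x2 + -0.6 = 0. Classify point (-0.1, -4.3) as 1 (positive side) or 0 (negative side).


Compute -1.8 * -0.1 + 0.6 * -4.3 + -0.6
= 0.18 + -2.58 + -0.6
= -3.0
Since -3.0 < 0, the point is on the negative side.

0


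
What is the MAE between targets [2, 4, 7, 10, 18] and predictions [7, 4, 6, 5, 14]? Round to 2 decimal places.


Absolute errors: [5, 0, 1, 5, 4]
Sum of absolute errors = 15
MAE = 15 / 5 = 3.00

3.00


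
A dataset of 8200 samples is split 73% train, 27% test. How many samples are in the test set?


Train samples = 8200 * 73% = 5986
Test samples = 8200 - 5986
= 2214

2214


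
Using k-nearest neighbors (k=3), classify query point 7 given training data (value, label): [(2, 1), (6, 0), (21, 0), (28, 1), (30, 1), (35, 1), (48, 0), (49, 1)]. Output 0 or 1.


Distances from query 7:
Point 6 (class 0): distance = 1
Point 2 (class 1): distance = 5
Point 21 (class 0): distance = 14
K=3 nearest neighbors: classes = [0, 1, 0]
Votes for class 1: 1 / 3
Majority vote => class 0

0


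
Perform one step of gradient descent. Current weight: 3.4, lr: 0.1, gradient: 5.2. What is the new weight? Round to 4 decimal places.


w_new = w_old - lr * gradient
= 3.4 - 0.1 * 5.2
= 3.4 - (0.52)
= 2.8800

2.8800


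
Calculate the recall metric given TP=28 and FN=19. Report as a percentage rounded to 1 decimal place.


Recall = TP / (TP + FN) * 100
= 28 / (28 + 19)
= 28 / 47
= 0.5957
= 59.6%

59.6


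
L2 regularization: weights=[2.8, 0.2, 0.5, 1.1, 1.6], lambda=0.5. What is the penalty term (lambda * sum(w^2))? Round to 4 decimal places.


Squaring each weight:
2.8^2 = 7.84
0.2^2 = 0.04
0.5^2 = 0.25
1.1^2 = 1.21
1.6^2 = 2.56
Sum of squares = 11.9
Penalty = 0.5 * 11.9 = 5.9500

5.9500


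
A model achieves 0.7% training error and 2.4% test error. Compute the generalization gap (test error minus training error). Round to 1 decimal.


Generalization gap = test_error - train_error
= 2.4 - 0.7
= 1.7%
A small gap suggests good generalization.

1.7


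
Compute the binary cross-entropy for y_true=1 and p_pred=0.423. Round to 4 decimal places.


For y=1: Loss = -log(p)
= -log(0.423)
= -(-0.8604)
= 0.8604

0.8604


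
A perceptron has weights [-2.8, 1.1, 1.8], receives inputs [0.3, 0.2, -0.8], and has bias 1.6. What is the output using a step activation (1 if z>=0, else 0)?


z = w . x + b
= -2.8*0.3 + 1.1*0.2 + 1.8*-0.8 + 1.6
= -0.84 + 0.22 + -1.44 + 1.6
= -2.06 + 1.6
= -0.46
Since z = -0.46 < 0, output = 0

0


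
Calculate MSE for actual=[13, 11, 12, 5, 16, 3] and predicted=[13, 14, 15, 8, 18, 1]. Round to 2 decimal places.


Differences: [0, -3, -3, -3, -2, 2]
Squared errors: [0, 9, 9, 9, 4, 4]
Sum of squared errors = 35
MSE = 35 / 6 = 5.83

5.83


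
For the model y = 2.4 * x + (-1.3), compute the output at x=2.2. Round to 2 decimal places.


y = 2.4 * 2.2 + (-1.3)
= 5.28 + (-1.3)
= 3.98

3.98


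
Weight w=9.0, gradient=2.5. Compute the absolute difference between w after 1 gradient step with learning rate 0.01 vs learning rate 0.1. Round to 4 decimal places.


With lr=0.01: w_new = 9.0 - 0.01 * 2.5 = 8.975
With lr=0.1: w_new = 9.0 - 0.1 * 2.5 = 8.75
Absolute difference = |8.975 - 8.75|
= 0.2250

0.2250


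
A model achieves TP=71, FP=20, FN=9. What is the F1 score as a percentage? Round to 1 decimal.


Precision = TP / (TP + FP) = 71 / 91 = 0.7802
Recall = TP / (TP + FN) = 71 / 80 = 0.8875
F1 = 2 * P * R / (P + R)
= 2 * 0.7802 * 0.8875 / (0.7802 + 0.8875)
= 1.3849 / 1.6677
= 0.8304
As percentage: 83.0%

83.0


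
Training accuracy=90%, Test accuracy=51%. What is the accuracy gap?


Gap = train_accuracy - test_accuracy
= 90 - 51
= 39%
This large gap strongly indicates overfitting.

39


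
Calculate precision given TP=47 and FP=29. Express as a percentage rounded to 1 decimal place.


Precision = TP / (TP + FP) * 100
= 47 / (47 + 29)
= 47 / 76
= 0.6184
= 61.8%

61.8


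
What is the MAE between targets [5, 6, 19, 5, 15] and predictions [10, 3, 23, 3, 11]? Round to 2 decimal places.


Absolute errors: [5, 3, 4, 2, 4]
Sum of absolute errors = 18
MAE = 18 / 5 = 3.60

3.60


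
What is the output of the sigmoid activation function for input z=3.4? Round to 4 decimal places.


sigmoid(z) = 1 / (1 + exp(-z))
exp(-(3.4)) = exp(-3.4) = 0.0334
1 + 0.0334 = 1.0334
1 / 1.0334 = 0.9677

0.9677


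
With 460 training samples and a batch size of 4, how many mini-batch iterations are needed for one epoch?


Iterations per epoch = dataset_size / batch_size
= 460 / 4
= 115

115


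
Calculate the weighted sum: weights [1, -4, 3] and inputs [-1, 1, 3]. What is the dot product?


Element-wise products:
1 * -1 = -1
-4 * 1 = -4
3 * 3 = 9
Sum = -1 + -4 + 9
= 4

4


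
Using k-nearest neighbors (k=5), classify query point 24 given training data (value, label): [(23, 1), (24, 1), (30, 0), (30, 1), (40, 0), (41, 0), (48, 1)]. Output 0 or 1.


Distances from query 24:
Point 24 (class 1): distance = 0
Point 23 (class 1): distance = 1
Point 30 (class 0): distance = 6
Point 30 (class 1): distance = 6
Point 40 (class 0): distance = 16
K=5 nearest neighbors: classes = [1, 1, 0, 1, 0]
Votes for class 1: 3 / 5
Majority vote => class 1

1


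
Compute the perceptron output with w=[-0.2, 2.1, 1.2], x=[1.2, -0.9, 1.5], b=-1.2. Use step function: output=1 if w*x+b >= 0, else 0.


z = w . x + b
= -0.2*1.2 + 2.1*-0.9 + 1.2*1.5 + -1.2
= -0.24 + -1.89 + 1.8 + -1.2
= -0.33 + -1.2
= -1.53
Since z = -1.53 < 0, output = 0

0


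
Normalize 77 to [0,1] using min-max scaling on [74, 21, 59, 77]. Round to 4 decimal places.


Min = 21, Max = 77
Range = 77 - 21 = 56
Scaled = (x - min) / (max - min)
= (77 - 21) / 56
= 56 / 56
= 1.0000

1.0000


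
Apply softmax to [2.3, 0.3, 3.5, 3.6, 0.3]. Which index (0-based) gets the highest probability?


Softmax is a monotonic transformation, so it preserves the argmax.
We need to find the index of the maximum logit.
Index 0: 2.3
Index 1: 0.3
Index 2: 3.5
Index 3: 3.6
Index 4: 0.3
Maximum logit = 3.6 at index 3

3


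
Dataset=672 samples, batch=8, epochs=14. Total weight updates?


Iterations per epoch = 672 / 8 = 84
Total updates = iterations_per_epoch * epochs
= 84 * 14
= 1176

1176


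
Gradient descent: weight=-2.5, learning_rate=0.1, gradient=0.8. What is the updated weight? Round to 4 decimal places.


w_new = w_old - lr * gradient
= -2.5 - 0.1 * 0.8
= -2.5 - (0.08)
= -2.5800

-2.5800


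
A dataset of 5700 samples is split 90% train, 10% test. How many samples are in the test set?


Train samples = 5700 * 90% = 5130
Test samples = 5700 - 5130
= 570

570


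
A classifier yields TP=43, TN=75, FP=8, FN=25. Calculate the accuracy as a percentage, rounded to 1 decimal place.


Accuracy = (TP + TN) / (TP + TN + FP + FN) * 100
= (43 + 75) / (43 + 75 + 8 + 25)
= 118 / 151
= 0.7815
= 78.1%

78.1


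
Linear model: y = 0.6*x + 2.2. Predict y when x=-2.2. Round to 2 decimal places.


y = 0.6 * -2.2 + (2.2)
= -1.32 + (2.2)
= 0.88

0.88


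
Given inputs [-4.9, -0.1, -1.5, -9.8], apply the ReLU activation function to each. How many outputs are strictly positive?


ReLU(x) = max(0, x) for each element:
ReLU(-4.9) = 0
ReLU(-0.1) = 0
ReLU(-1.5) = 0
ReLU(-9.8) = 0
Active neurons (>0): 0

0


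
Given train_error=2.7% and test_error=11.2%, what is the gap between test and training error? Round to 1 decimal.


Generalization gap = test_error - train_error
= 11.2 - 2.7
= 8.5%
A moderate gap.

8.5


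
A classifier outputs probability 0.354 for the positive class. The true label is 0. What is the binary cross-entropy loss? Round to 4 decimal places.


For y=0: Loss = -log(1-p)
= -log(1 - 0.354)
= -log(0.646)
= -(-0.437)
= 0.4370

0.4370


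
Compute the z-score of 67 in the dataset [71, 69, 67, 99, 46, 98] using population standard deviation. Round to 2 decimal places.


Mean = (71 + 69 + 67 + 99 + 46 + 98) / 6 = 75.0
Variance = sum((x_i - mean)^2) / n = 343.6667
Std = sqrt(343.6667) = 18.5382
Z = (x - mean) / std
= (67 - 75.0) / 18.5382
= -8.0 / 18.5382
= -0.43

-0.43


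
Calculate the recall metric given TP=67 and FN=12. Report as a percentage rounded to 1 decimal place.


Recall = TP / (TP + FN) * 100
= 67 / (67 + 12)
= 67 / 79
= 0.8481
= 84.8%

84.8


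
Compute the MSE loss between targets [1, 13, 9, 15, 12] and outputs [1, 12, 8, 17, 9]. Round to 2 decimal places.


Differences: [0, 1, 1, -2, 3]
Squared errors: [0, 1, 1, 4, 9]
Sum of squared errors = 15
MSE = 15 / 5 = 3.00

3.00


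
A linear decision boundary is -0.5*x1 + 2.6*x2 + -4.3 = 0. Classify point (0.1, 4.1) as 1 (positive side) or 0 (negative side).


Compute -0.5 * 0.1 + 2.6 * 4.1 + -4.3
= -0.05 + 10.66 + -4.3
= 6.31
Since 6.31 >= 0, the point is on the positive side.

1


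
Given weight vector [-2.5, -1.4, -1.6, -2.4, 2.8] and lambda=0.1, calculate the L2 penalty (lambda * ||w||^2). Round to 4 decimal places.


Squaring each weight:
(-2.5)^2 = 6.25
(-1.4)^2 = 1.96
(-1.6)^2 = 2.56
(-2.4)^2 = 5.76
2.8^2 = 7.84
Sum of squares = 24.37
Penalty = 0.1 * 24.37 = 2.4370

2.4370


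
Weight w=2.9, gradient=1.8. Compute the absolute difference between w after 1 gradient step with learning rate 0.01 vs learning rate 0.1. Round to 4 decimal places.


With lr=0.01: w_new = 2.9 - 0.01 * 1.8 = 2.882
With lr=0.1: w_new = 2.9 - 0.1 * 1.8 = 2.72
Absolute difference = |2.882 - 2.72|
= 0.1620

0.1620


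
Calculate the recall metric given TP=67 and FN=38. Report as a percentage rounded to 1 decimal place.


Recall = TP / (TP + FN) * 100
= 67 / (67 + 38)
= 67 / 105
= 0.6381
= 63.8%

63.8


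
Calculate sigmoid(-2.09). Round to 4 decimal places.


sigmoid(z) = 1 / (1 + exp(-z))
exp(-(-2.09)) = exp(2.09) = 8.0849
1 + 8.0849 = 9.0849
1 / 9.0849 = 0.1101

0.1101


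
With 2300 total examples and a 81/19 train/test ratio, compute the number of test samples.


Train samples = 2300 * 81% = 1863
Test samples = 2300 - 1863
= 437

437


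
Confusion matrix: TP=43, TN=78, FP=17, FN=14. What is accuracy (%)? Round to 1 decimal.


Accuracy = (TP + TN) / (TP + TN + FP + FN) * 100
= (43 + 78) / (43 + 78 + 17 + 14)
= 121 / 152
= 0.7961
= 79.6%

79.6


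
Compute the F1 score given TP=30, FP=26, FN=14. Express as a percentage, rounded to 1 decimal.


Precision = TP / (TP + FP) = 30 / 56 = 0.5357
Recall = TP / (TP + FN) = 30 / 44 = 0.6818
F1 = 2 * P * R / (P + R)
= 2 * 0.5357 * 0.6818 / (0.5357 + 0.6818)
= 0.7305 / 1.2175
= 0.6
As percentage: 60.0%

60.0


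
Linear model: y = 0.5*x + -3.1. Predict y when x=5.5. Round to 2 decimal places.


y = 0.5 * 5.5 + (-3.1)
= 2.75 + (-3.1)
= -0.35

-0.35


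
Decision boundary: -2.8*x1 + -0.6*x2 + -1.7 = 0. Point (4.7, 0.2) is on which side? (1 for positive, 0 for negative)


Compute -2.8 * 4.7 + -0.6 * 0.2 + -1.7
= -13.16 + -0.12 + -1.7
= -14.98
Since -14.98 < 0, the point is on the negative side.

0


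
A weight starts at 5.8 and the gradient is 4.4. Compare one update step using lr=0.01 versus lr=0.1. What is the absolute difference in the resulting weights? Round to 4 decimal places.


With lr=0.01: w_new = 5.8 - 0.01 * 4.4 = 5.756
With lr=0.1: w_new = 5.8 - 0.1 * 4.4 = 5.36
Absolute difference = |5.756 - 5.36|
= 0.3960

0.3960


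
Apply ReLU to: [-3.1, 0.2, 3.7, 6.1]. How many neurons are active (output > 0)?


ReLU(x) = max(0, x) for each element:
ReLU(-3.1) = 0
ReLU(0.2) = 0.2
ReLU(3.7) = 3.7
ReLU(6.1) = 6.1
Active neurons (>0): 3

3


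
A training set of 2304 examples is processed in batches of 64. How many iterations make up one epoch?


Iterations per epoch = dataset_size / batch_size
= 2304 / 64
= 36

36


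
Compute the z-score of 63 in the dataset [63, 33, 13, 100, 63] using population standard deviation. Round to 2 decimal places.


Mean = (63 + 33 + 13 + 100 + 63) / 5 = 54.4
Variance = sum((x_i - mean)^2) / n = 879.84
Std = sqrt(879.84) = 29.6621
Z = (x - mean) / std
= (63 - 54.4) / 29.6621
= 8.6 / 29.6621
= 0.29

0.29


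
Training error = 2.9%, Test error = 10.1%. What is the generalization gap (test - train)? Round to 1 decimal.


Generalization gap = test_error - train_error
= 10.1 - 2.9
= 7.2%
A moderate gap.

7.2


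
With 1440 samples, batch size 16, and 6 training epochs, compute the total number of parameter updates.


Iterations per epoch = 1440 / 16 = 90
Total updates = iterations_per_epoch * epochs
= 90 * 6
= 540

540


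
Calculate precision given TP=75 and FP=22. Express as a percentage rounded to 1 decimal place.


Precision = TP / (TP + FP) * 100
= 75 / (75 + 22)
= 75 / 97
= 0.7732
= 77.3%

77.3


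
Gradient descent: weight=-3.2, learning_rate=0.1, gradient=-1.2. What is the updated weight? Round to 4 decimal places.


w_new = w_old - lr * gradient
= -3.2 - 0.1 * -1.2
= -3.2 - (-0.12)
= -3.0800

-3.0800


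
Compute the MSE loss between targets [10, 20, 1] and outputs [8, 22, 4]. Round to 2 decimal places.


Differences: [2, -2, -3]
Squared errors: [4, 4, 9]
Sum of squared errors = 17
MSE = 17 / 3 = 5.67

5.67


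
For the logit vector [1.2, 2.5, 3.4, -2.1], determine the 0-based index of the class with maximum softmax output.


Softmax is a monotonic transformation, so it preserves the argmax.
We need to find the index of the maximum logit.
Index 0: 1.2
Index 1: 2.5
Index 2: 3.4
Index 3: -2.1
Maximum logit = 3.4 at index 2

2


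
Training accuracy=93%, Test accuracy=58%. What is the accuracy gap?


Gap = train_accuracy - test_accuracy
= 93 - 58
= 35%
This large gap strongly indicates overfitting.

35


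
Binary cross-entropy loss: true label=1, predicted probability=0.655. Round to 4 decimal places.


For y=1: Loss = -log(p)
= -log(0.655)
= -(-0.4231)
= 0.4231

0.4231


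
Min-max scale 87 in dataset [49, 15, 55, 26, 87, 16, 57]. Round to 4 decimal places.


Min = 15, Max = 87
Range = 87 - 15 = 72
Scaled = (x - min) / (max - min)
= (87 - 15) / 72
= 72 / 72
= 1.0000

1.0000


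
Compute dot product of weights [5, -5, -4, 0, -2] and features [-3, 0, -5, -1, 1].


Element-wise products:
5 * -3 = -15
-5 * 0 = 0
-4 * -5 = 20
0 * -1 = 0
-2 * 1 = -2
Sum = -15 + 0 + 20 + 0 + -2
= 3

3


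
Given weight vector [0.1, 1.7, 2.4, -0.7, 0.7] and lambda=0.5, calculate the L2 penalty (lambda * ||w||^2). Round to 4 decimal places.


Squaring each weight:
0.1^2 = 0.01
1.7^2 = 2.89
2.4^2 = 5.76
(-0.7)^2 = 0.49
0.7^2 = 0.49
Sum of squares = 9.64
Penalty = 0.5 * 9.64 = 4.8200

4.8200


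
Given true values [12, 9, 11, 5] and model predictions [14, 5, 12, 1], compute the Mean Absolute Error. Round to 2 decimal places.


Absolute errors: [2, 4, 1, 4]
Sum of absolute errors = 11
MAE = 11 / 4 = 2.75

2.75


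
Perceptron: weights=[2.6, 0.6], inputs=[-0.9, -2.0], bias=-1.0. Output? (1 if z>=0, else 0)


z = w . x + b
= 2.6*-0.9 + 0.6*-2.0 + -1.0
= -2.34 + -1.2 + -1.0
= -3.54 + -1.0
= -4.54
Since z = -4.54 < 0, output = 0

0


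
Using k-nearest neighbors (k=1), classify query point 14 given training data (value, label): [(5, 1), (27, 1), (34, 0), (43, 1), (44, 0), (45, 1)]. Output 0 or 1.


Distances from query 14:
Point 5 (class 1): distance = 9
K=1 nearest neighbors: classes = [1]
Votes for class 1: 1 / 1
Majority vote => class 1

1


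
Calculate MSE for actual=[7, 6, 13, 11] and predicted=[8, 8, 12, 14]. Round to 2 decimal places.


Differences: [-1, -2, 1, -3]
Squared errors: [1, 4, 1, 9]
Sum of squared errors = 15
MSE = 15 / 4 = 3.75

3.75


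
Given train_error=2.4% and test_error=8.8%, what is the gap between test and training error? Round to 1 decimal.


Generalization gap = test_error - train_error
= 8.8 - 2.4
= 6.4%
A moderate gap.

6.4


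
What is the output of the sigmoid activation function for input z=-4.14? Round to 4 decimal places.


sigmoid(z) = 1 / (1 + exp(-z))
exp(-(-4.14)) = exp(4.14) = 62.8028
1 + 62.8028 = 63.8028
1 / 63.8028 = 0.0157

0.0157


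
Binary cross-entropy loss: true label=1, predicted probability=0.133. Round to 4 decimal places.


For y=1: Loss = -log(p)
= -log(0.133)
= -(-2.0174)
= 2.0174

2.0174


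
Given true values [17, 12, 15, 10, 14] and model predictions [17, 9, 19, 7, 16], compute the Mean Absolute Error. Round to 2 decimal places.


Absolute errors: [0, 3, 4, 3, 2]
Sum of absolute errors = 12
MAE = 12 / 5 = 2.40

2.40


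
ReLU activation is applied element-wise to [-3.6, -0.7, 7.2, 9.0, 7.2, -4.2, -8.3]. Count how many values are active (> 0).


ReLU(x) = max(0, x) for each element:
ReLU(-3.6) = 0
ReLU(-0.7) = 0
ReLU(7.2) = 7.2
ReLU(9.0) = 9.0
ReLU(7.2) = 7.2
ReLU(-4.2) = 0
ReLU(-8.3) = 0
Active neurons (>0): 3

3


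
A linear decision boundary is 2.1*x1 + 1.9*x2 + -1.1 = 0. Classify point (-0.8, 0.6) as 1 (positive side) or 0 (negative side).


Compute 2.1 * -0.8 + 1.9 * 0.6 + -1.1
= -1.68 + 1.14 + -1.1
= -1.64
Since -1.64 < 0, the point is on the negative side.

0


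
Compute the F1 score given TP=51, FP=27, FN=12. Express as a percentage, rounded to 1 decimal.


Precision = TP / (TP + FP) = 51 / 78 = 0.6538
Recall = TP / (TP + FN) = 51 / 63 = 0.8095
F1 = 2 * P * R / (P + R)
= 2 * 0.6538 * 0.8095 / (0.6538 + 0.8095)
= 1.0586 / 1.4634
= 0.7234
As percentage: 72.3%

72.3


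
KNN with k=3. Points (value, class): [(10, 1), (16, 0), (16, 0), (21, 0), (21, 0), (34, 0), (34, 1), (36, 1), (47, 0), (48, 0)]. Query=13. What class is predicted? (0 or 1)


Distances from query 13:
Point 16 (class 0): distance = 3
Point 16 (class 0): distance = 3
Point 10 (class 1): distance = 3
K=3 nearest neighbors: classes = [0, 0, 1]
Votes for class 1: 1 / 3
Majority vote => class 0

0


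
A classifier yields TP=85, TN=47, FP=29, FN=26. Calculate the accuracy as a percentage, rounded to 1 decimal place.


Accuracy = (TP + TN) / (TP + TN + FP + FN) * 100
= (85 + 47) / (85 + 47 + 29 + 26)
= 132 / 187
= 0.7059
= 70.6%

70.6


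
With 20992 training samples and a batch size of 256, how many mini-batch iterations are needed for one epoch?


Iterations per epoch = dataset_size / batch_size
= 20992 / 256
= 82

82


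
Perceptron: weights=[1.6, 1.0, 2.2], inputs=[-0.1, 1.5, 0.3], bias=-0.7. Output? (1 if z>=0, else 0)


z = w . x + b
= 1.6*-0.1 + 1.0*1.5 + 2.2*0.3 + -0.7
= -0.16 + 1.5 + 0.66 + -0.7
= 2.0 + -0.7
= 1.3
Since z = 1.3 >= 0, output = 1

1


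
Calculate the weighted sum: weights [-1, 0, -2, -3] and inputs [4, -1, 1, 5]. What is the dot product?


Element-wise products:
-1 * 4 = -4
0 * -1 = 0
-2 * 1 = -2
-3 * 5 = -15
Sum = -4 + 0 + -2 + -15
= -21

-21


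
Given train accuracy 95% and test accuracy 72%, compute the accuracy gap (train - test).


Gap = train_accuracy - test_accuracy
= 95 - 72
= 23%
This large gap strongly indicates overfitting.

23


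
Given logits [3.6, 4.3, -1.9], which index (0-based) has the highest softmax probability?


Softmax is a monotonic transformation, so it preserves the argmax.
We need to find the index of the maximum logit.
Index 0: 3.6
Index 1: 4.3
Index 2: -1.9
Maximum logit = 4.3 at index 1

1


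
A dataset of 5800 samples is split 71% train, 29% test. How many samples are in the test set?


Train samples = 5800 * 71% = 4118
Test samples = 5800 - 4118
= 1682

1682


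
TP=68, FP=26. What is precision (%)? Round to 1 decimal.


Precision = TP / (TP + FP) * 100
= 68 / (68 + 26)
= 68 / 94
= 0.7234
= 72.3%

72.3


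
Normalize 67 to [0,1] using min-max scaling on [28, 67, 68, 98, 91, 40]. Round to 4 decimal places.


Min = 28, Max = 98
Range = 98 - 28 = 70
Scaled = (x - min) / (max - min)
= (67 - 28) / 70
= 39 / 70
= 0.5571

0.5571


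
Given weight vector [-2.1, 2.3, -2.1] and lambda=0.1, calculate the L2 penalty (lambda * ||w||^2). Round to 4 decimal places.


Squaring each weight:
(-2.1)^2 = 4.41
2.3^2 = 5.29
(-2.1)^2 = 4.41
Sum of squares = 14.11
Penalty = 0.1 * 14.11 = 1.4110

1.4110


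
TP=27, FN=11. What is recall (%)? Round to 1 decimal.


Recall = TP / (TP + FN) * 100
= 27 / (27 + 11)
= 27 / 38
= 0.7105
= 71.1%

71.1
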